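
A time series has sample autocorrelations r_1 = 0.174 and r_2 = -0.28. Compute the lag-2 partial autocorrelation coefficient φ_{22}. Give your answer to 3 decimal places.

φ_{22} = (r_2 − r_1²) / (1 − r_1²)
r_1² = (0.174)² = 0.030276
Numerator = -0.28 − 0.0303 = -0.3103; denominator = 1 − 0.0303 = 0.9697
φ_{22} = -0.3103 / 0.9697 = -0.320

-0.320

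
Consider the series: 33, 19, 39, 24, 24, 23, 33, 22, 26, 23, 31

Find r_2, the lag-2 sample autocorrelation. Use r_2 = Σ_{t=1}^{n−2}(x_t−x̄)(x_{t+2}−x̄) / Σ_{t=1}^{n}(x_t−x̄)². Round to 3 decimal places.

0.226

Mean x̄ = (33 + 19 + 39 + 24 + 24 + 23 + 33 + 22 + 26 + 23 + 31)/11 = 27.0000
Numerator Σ_{t=1}^{9}(x_t−x̄)(x_{t+2}−x̄) = 84.0000
Denominator Σ(x_t−x̄)² = 372.0000
r_2 = 84.0000 / 372.0000 = 0.226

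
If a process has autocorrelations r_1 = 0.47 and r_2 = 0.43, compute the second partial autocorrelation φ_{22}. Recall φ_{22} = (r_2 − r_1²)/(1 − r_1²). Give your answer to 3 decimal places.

φ_{22} = (r_2 − r_1²) / (1 − r_1²)
r_1² = (0.47)² = 0.2209
Numerator = 0.43 − 0.2209 = 0.2091; denominator = 1 − 0.2209 = 0.7791
φ_{22} = 0.2091 / 0.7791 = 0.268

0.268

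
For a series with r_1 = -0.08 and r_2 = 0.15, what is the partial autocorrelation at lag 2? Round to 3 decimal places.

φ_{22} = (r_2 − r_1²) / (1 − r_1²)
r_1² = (-0.08)² = 0.0064
Numerator = 0.15 − 0.0064 = 0.1436; denominator = 1 − 0.0064 = 0.9936
φ_{22} = 0.1436 / 0.9936 = 0.145

0.145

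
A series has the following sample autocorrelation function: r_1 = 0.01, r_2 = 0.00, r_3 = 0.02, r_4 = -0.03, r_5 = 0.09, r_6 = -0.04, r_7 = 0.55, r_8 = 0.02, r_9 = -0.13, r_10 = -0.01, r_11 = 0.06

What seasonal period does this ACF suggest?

7

The largest autocorrelation is r_7 = 0.55; the remaining lags stay at or below 0.09.
The dominant spike at lag 7 indicates a seasonal period of 7.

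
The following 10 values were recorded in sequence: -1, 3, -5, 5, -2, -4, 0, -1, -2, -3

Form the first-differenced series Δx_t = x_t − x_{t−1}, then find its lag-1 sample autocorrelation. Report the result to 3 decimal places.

First differences Δx: 4, -8, 10, -7, -2, 4, -1, -1, -1
Mean of differences = -0.2222
Numerator Σ(Δx_t−Δx̄)(Δx_{t+1}−Δx̄) = -179.1605
Denominator Σ(Δx_t−Δx̄)² = 251.5556
r_1(Δx) = -179.1605 / 251.5556 = -0.712

-0.712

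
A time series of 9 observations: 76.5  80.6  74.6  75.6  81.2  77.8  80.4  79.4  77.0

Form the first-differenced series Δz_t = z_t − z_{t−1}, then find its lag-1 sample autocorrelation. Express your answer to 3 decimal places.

First differences Δz: 4.1, -6.0, 1.0, 5.6, -3.4, 2.6, -1.0, -2.4
Mean of differences = 0.0625
Numerator Σ(Δz_t−Δz̄)(Δz_{t+1}−Δz̄) = -53.0089
Denominator Σ(Δz_t−Δz̄)² = 110.2188
r_1(Δz) = -53.0089 / 110.2188 = -0.481

-0.481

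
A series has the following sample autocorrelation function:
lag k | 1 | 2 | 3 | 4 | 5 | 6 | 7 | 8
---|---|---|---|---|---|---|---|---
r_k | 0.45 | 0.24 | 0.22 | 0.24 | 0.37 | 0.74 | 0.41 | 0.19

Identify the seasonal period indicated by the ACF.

6

The largest autocorrelation is r_6 = 0.74; the remaining lags stay at or below 0.45. The elevated value at lag 1 (0.45), dropping to 0.24 at lag 2, reflects decaying short-term dependence rather than seasonality.
The dominant spike at lag 6 indicates a seasonal period of 6.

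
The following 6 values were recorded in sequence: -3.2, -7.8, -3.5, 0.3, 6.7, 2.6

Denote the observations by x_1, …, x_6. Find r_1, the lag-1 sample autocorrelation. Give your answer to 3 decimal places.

Mean x̄ = (-3.2 − 7.8 − 3.5 + 0.3 + 6.7 + 2.6)/6 = -0.8167
Σ(x_t−x̄)(x_{t+1}−x̄) = (16.6436) + (18.7386) + (-2.9964) + (8.3936) + (25.6819) = 66.4614
Denominator Σ(x_t−x̄)² = 131.0683
r_1 = 66.4614 / 131.0683 = 0.507

0.507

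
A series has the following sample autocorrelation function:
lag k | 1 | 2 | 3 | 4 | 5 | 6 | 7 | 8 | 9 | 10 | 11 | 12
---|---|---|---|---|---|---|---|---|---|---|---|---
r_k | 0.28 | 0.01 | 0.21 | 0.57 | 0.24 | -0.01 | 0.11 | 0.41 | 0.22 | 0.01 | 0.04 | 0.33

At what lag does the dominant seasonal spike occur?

The largest autocorrelation is r_4 = 0.57, with weaker echoes at lags 8 (0.41) and 12 (0.33); the remaining lags stay at or below 0.28. The elevated value at lag 1 (0.28), dropping to 0.01 at lag 2, reflects decaying short-term dependence rather than seasonality.
The dominant spike at lag 4 indicates a seasonal period of 4.

4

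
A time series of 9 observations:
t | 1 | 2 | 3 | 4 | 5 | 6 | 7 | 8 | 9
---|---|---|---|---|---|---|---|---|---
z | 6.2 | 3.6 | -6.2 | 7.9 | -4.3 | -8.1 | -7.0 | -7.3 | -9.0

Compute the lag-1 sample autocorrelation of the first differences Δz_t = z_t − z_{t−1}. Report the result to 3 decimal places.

-0.606

First differences Δz: -2.6, -9.8, 14.1, -12.2, -3.8, 1.1, -0.3, -1.7
Mean of differences = -1.9000
Numerator Σ(Δz_t−Δz̄)(Δz_{t+1}−Δz̄) = -266.6800
Denominator Σ(Δz_t−Δz̄)² = 440.2000
r_1(Δz) = -266.6800 / 440.2000 = -0.606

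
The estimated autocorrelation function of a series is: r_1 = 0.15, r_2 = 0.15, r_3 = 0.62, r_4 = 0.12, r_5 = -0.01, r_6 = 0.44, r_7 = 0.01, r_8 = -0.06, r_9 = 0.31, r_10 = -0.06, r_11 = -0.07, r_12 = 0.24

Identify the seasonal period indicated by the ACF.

3

The largest autocorrelation is r_3 = 0.62, with weaker echoes at lags 6 (0.44), 9 (0.31) and 12 (0.24); the remaining lags stay at or below 0.15.
The dominant spike at lag 3 indicates a seasonal period of 3.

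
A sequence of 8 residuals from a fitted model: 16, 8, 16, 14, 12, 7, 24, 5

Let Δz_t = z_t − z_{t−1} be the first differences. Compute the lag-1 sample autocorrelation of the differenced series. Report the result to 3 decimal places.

-0.569

First differences Δz: -8, 8, -2, -2, -5, 17, -19
Mean of differences = -1.5714
Numerator Σ(Δz_t−Δz̄)(Δz_{t+1}−Δz̄) = -451.3265
Denominator Σ(Δz_t−Δz̄)² = 793.7143
r_1(Δz) = -451.3265 / 793.7143 = -0.569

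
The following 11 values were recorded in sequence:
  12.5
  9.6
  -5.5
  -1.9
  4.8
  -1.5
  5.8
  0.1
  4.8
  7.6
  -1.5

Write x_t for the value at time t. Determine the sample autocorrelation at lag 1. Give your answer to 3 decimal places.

Mean x̄ = (12.5 + 9.6 − 5.5 − 1.9 + 4.8 − 1.5 + 5.8 + 0.1 + 4.8 + 7.6 − 1.5)/11 = 3.1636
Numerator Σ_{t=1}^{10}(x_t−x̄)(x_{t+1}−x̄) = -6.5331
Denominator Σ(x_t−x̄)² = 314.1655
r_1 = -6.5331 / 314.1655 = -0.021

-0.021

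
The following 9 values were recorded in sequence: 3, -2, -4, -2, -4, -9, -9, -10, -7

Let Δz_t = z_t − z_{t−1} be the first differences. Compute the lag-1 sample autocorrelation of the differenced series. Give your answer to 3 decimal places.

-0.043

First differences Δz: -5, -2, 2, -2, -5, 0, -1, 3
Mean of differences = -1.2500
Numerator Σ(Δz_t−Δz̄)(Δz_{t+1}−Δz̄) = -2.5625
Denominator Σ(Δz_t−Δz̄)² = 59.5000
r_1(Δz) = -2.5625 / 59.5000 = -0.043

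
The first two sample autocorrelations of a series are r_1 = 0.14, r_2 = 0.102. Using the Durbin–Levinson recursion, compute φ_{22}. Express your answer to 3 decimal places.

φ_{22} = (r_2 − r_1²) / (1 − r_1²)
r_1² = (0.14)² = 0.0196
Numerator = 0.102 − 0.0196 = 0.0824; denominator = 1 − 0.0196 = 0.9804
φ_{22} = 0.0824 / 0.9804 = 0.084

0.084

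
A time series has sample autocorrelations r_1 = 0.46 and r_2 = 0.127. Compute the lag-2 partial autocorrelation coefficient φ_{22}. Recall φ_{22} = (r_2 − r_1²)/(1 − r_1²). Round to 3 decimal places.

φ_{22} = (r_2 − r_1²) / (1 − r_1²)
r_1² = (0.46)² = 0.2116
Numerator = 0.127 − 0.2116 = -0.0846; denominator = 1 − 0.2116 = 0.7884
φ_{22} = -0.0846 / 0.7884 = -0.107

-0.107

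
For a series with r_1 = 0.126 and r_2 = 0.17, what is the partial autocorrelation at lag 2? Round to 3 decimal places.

0.157

φ_{22} = (r_2 − r_1²) / (1 − r_1²)
r_1² = (0.126)² = 0.015876
Numerator = 0.17 − 0.0159 = 0.1541; denominator = 1 − 0.0159 = 0.9841
φ_{22} = 0.1541 / 0.9841 = 0.157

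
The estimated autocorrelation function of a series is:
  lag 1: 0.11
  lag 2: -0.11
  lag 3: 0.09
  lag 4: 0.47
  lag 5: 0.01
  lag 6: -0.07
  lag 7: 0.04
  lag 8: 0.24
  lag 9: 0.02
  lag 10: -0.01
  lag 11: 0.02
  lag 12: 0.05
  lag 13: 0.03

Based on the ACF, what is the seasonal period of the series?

4

The largest autocorrelation is r_4 = 0.47, with a weaker echo at lag 8 (0.24); the remaining lags stay at or below 0.11.
The dominant spike at lag 4 indicates a seasonal period of 4.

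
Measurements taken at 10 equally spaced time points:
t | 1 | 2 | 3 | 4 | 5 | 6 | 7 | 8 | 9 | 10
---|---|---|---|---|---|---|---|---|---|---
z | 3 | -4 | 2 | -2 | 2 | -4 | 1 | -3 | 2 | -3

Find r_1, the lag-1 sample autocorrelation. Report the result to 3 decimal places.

Mean z̄ = (3 − 4 + 2 − 2 + 2 − 4 + 1 − 3 + 2 − 3)/10 = -0.6000
Numerator Σ_{t=1}^{9}(z_t−z̄)(z_{t+1}−z̄) = -58.9600
Denominator Σ(z_t−z̄)² = 72.4000
r_1 = -58.9600 / 72.4000 = -0.814

-0.814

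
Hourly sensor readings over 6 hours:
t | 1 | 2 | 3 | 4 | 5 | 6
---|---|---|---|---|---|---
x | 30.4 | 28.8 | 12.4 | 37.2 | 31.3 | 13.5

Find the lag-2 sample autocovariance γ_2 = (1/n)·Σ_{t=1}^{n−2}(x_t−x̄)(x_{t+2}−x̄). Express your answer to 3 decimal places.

-40.307

Mean x̄ = (30.4 + 28.8 + 12.4 + 37.2 + 31.3 + 13.5)/6 = 25.6000
Deviations: 4.8000, 3.2000, -13.2000, 11.6000, 5.7000, -12.1000
Σ_{t=1}^{4}(x_t−x̄)(x_{t+2}−x̄) = -241.8400
γ_2 = -241.8400 / 6 = -40.307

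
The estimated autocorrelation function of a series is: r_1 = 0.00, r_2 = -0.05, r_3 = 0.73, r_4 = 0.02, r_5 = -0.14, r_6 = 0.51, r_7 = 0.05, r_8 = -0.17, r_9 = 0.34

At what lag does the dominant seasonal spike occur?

3

The largest autocorrelation is r_3 = 0.73, with weaker echoes at lags 6 (0.51) and 9 (0.34); the remaining lags stay at or below 0.05.
The dominant spike at lag 3 indicates a seasonal period of 3.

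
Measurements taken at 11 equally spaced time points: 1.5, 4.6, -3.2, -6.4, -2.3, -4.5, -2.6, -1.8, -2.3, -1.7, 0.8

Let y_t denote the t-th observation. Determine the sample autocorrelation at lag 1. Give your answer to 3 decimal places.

Mean ȳ = (1.5 + 4.6 − 3.2 − 6.4 − 2.3 − 4.5 − 2.6 − 1.8 − 2.3 − 1.7 + 0.8)/11 = -1.6273
Numerator Σ_{t=1}^{10}(y_t−ȳ)(y_{t+1}−ȳ) = 25.2811
Denominator Σ(y_t−ȳ)² = 89.8418
r_1 = 25.2811 / 89.8418 = 0.281

0.281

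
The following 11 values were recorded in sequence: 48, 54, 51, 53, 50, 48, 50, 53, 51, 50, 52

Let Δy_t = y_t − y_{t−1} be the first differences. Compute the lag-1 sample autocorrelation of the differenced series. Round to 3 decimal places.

First differences Δy: 6, -3, 2, -3, -2, 2, 3, -2, -1, 2
Mean of differences = 0.4000
Numerator Σ(Δy_t−Δȳ)(Δy_{t+1}−Δȳ) = -26.5600
Denominator Σ(Δy_t−Δȳ)² = 82.4000
r_1(Δy) = -26.5600 / 82.4000 = -0.322

-0.322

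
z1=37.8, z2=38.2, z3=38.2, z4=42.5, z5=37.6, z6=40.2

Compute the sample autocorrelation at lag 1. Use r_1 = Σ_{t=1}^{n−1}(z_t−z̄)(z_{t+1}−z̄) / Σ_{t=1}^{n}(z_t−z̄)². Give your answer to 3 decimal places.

-0.427

Mean z̄ = (37.8 + 38.2 + 38.2 + 42.5 + 37.6 + 40.2)/6 = 39.0833
Numerator Σ_{t=1}^{5}(z_t−z̄)(z_{t+1}−z̄) = -7.8286
Denominator Σ(z_t−z̄)² = 18.3283
r_1 = -7.8286 / 18.3283 = -0.427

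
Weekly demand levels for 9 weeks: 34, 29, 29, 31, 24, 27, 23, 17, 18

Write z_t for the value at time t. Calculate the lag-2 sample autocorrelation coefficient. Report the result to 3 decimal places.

Mean z̄ = (34 + 29 + 29 + 31 + 24 + 27 + 23 + 17 + 18)/9 = 25.7778
Numerator Σ_{t=1}^{7}(z_t−z̄)(z_{t+2}−z̄) = 59.7901
Denominator Σ(z_t−z̄)² = 265.5556
r_2 = 59.7901 / 265.5556 = 0.225

0.225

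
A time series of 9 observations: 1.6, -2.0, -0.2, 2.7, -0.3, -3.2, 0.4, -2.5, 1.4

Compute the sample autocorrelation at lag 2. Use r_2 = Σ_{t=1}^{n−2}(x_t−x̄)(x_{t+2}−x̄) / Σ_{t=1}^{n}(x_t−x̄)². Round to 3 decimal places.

-0.190

Mean x̄ = (1.6 − 2.0 − 0.2 + 2.7 − 0.3 − 3.2 + 0.4 − 2.5 + 1.4)/9 = -0.2333
Σ(x_t−x̄)(x_{t+2}−x̄) = (0.0611) + (-5.1822) + (-0.0022) + (-8.7022) + (-0.0422) + (6.7244) + (1.0344) = -6.1089
Denominator Σ(x_t−x̄)² = 32.1000
r_2 = -6.1089 / 32.1000 = -0.190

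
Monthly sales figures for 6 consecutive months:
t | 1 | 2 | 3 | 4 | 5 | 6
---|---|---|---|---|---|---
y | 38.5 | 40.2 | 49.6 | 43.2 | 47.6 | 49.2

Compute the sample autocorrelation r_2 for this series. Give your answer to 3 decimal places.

Mean ȳ = (38.5 + 40.2 + 49.6 + 43.2 + 47.6 + 49.2)/6 = 44.7167
Deviations from mean: -6.2167, -4.5167, 4.8833, -1.5167, 2.8833, 4.4833
Numerator Σ_{t=1}^{4}(y_t−ȳ)(y_{t+2}−ȳ) = -16.2272
Denominator Σ(y_t−ȳ)² = 113.6083
r_2 = -16.2272 / 113.6083 = -0.143

-0.143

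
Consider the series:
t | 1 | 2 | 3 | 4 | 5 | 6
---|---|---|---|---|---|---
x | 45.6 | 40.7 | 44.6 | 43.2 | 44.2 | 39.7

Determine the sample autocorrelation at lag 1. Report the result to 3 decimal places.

Mean x̄ = (45.6 + 40.7 + 44.6 + 43.2 + 44.2 + 39.7)/6 = 43.0000
Deviations from mean: 2.6000, -2.3000, 1.6000, 0.2000, 1.2000, -3.3000
Numerator Σ_{t=1}^{5}(x_t−x̄)(x_{t+1}−x̄) = -13.0600
Denominator Σ(x_t−x̄)² = 26.9800
r_1 = -13.0600 / 26.9800 = -0.484

-0.484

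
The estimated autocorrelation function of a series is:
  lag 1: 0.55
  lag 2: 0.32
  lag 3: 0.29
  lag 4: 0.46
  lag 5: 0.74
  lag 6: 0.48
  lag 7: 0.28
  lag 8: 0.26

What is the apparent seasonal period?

The largest autocorrelation is r_5 = 0.74; the remaining lags stay at or below 0.55. The elevated value at lag 1 (0.55), dropping to 0.32 at lag 2, reflects decaying short-term dependence rather than seasonality.
The dominant spike at lag 5 indicates a seasonal period of 5.

5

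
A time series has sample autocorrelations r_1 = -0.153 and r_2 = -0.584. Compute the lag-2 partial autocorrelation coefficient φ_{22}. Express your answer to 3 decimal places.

φ_{22} = (r_2 − r_1²) / (1 − r_1²)
r_1² = (-0.153)² = 0.023409
Numerator = -0.584 − 0.0234 = -0.6074; denominator = 1 − 0.0234 = 0.9766
φ_{22} = -0.6074 / 0.9766 = -0.622

-0.622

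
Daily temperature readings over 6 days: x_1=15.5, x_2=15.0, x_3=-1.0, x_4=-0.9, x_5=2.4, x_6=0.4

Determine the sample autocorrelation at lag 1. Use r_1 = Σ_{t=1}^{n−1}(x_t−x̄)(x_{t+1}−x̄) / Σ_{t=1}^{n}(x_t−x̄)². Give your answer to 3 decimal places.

0.352

Mean x̄ = (15.5 + 15.0 − 1.0 − 0.9 + 2.4 + 0.4)/6 = 5.2333
Deviations from mean: 10.2667, 9.7667, -6.2333, -6.1333, -2.8333, -4.8333
Σ(x_t−x̄)(x_{t+1}−x̄) = (100.2711) + (-60.8789) + (38.2311) + (17.3778) + (13.6944) = 108.6956
Denominator Σ(x_t−x̄)² = 308.6533
r_1 = 108.6956 / 308.6533 = 0.352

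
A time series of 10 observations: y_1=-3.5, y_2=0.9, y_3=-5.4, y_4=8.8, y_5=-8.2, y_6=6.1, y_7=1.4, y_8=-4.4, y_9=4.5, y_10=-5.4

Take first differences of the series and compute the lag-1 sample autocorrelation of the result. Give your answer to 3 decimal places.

-0.791

First differences Δy: 4.4, -6.3, 14.2, -17.0, 14.3, -4.7, -5.8, 8.9, -9.9
Mean of differences = -0.2111
Numerator Σ(Δy_t−Δȳ)(Δy_{t+1}−Δȳ) = -780.6446
Denominator Σ(Δy_t−Δȳ)² = 986.7289
r_1(Δy) = -780.6446 / 986.7289 = -0.791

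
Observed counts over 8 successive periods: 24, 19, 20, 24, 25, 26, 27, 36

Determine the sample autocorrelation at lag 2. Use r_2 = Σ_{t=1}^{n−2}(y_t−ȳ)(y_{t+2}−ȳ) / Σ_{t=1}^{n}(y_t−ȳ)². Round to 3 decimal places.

Mean ȳ = (24 + 19 + 20 + 24 + 25 + 26 + 27 + 36)/8 = 25.1250
Deviations from mean: -1.1250, -6.1250, -5.1250, -1.1250, -0.1250, 0.8750, 1.8750, 10.8750
Σ(y_t−ȳ)(y_{t+2}−ȳ) = (5.7656) + (6.8906) + (0.6406) + (-0.9844) + (-0.2344) + (9.5156) = 21.5938
Denominator Σ(y_t−ȳ)² = 188.8750
r_2 = 21.5938 / 188.8750 = 0.114

0.114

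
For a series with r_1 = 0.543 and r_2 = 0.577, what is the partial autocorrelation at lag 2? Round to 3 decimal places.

0.400

φ_{22} = (r_2 − r_1²) / (1 − r_1²)
r_1² = (0.543)² = 0.294849
Numerator = 0.577 − 0.2948 = 0.2822; denominator = 1 − 0.2948 = 0.7052
φ_{22} = 0.2822 / 0.7052 = 0.400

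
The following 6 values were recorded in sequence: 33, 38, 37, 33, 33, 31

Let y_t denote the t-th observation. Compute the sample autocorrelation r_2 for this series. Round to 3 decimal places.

Mean ȳ = (33 + 38 + 37 + 33 + 33 + 31)/6 = 34.1667
Deviations from mean: -1.1667, 3.8333, 2.8333, -1.1667, -1.1667, -3.1667
Σ(y_t−ȳ)(y_{t+2}−ȳ) = (-3.3056) + (-4.4722) + (-3.3056) + (3.6944) = -7.3889
Denominator Σ(y_t−ȳ)² = 36.8333
r_2 = -7.3889 / 36.8333 = -0.201

-0.201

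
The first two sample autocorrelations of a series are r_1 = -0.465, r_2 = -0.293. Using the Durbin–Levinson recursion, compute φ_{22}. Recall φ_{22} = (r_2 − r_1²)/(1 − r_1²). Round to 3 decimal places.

φ_{22} = (r_2 − r_1²) / (1 − r_1²)
r_1² = (-0.465)² = 0.216225
Numerator = -0.293 − 0.2162 = -0.5092; denominator = 1 − 0.2162 = 0.7838
φ_{22} = -0.5092 / 0.7838 = -0.650

-0.650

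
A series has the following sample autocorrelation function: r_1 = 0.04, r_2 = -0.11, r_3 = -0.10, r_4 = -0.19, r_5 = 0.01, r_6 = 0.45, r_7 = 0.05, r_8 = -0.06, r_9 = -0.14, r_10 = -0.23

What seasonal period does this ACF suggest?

6

The largest autocorrelation is r_6 = 0.45; the remaining lags stay at or below 0.05.
The dominant spike at lag 6 indicates a seasonal period of 6.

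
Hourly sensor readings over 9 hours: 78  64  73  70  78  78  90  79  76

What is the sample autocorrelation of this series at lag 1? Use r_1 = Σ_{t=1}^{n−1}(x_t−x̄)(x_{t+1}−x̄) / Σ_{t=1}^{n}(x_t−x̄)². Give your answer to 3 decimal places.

0.227

Mean x̄ = (78 + 64 + 73 + 70 + 78 + 78 + 90 + 79 + 76)/9 = 76.2222
Numerator Σ_{t=1}^{8}(x_t−x̄)(x_{t+1}−x̄) = 91.9506
Denominator Σ(x_t−x̄)² = 405.5556
r_1 = 91.9506 / 405.5556 = 0.227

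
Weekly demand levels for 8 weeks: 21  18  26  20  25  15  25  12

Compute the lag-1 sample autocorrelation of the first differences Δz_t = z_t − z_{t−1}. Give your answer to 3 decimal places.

First differences Δz: -3, 8, -6, 5, -10, 10, -13
Mean of differences = -1.2857
Numerator Σ(Δz_t−Δz̄)(Δz_{t+1}−Δz̄) = -374.6531
Denominator Σ(Δz_t−Δz̄)² = 491.4286
r_1(Δz) = -374.6531 / 491.4286 = -0.762

-0.762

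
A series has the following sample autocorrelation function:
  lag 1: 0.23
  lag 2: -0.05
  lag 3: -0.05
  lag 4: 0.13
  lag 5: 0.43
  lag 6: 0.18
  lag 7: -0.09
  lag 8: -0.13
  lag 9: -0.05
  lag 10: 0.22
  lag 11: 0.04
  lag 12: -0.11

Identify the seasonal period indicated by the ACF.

5

The largest autocorrelation is r_5 = 0.43; the remaining lags stay at or below 0.23.
The dominant spike at lag 5 indicates a seasonal period of 5.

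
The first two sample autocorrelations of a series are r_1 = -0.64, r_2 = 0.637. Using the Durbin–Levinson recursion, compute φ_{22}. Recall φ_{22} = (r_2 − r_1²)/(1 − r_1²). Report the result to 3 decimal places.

φ_{22} = (r_2 − r_1²) / (1 − r_1²)
r_1² = (-0.64)² = 0.4096
Numerator = 0.637 − 0.4096 = 0.2274; denominator = 1 − 0.4096 = 0.5904
φ_{22} = 0.2274 / 0.5904 = 0.385

0.385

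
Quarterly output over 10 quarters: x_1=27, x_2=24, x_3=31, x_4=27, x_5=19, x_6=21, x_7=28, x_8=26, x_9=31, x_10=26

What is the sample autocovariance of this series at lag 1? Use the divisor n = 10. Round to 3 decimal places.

Mean x̄ = (27 + 24 + 31 + 27 + 19 + 21 + 28 + 26 + 31 + 26)/10 = 26.0000
Σ_{t=1}^{9}(x_t−x̄)(x_{t+1}−x̄) = 11.0000
γ_1 = 11.0000 / 10 = 1.100

1.100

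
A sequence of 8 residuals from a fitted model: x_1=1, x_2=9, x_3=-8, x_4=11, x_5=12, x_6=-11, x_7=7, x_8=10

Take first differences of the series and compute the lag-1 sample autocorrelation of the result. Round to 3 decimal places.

-0.525

First differences Δx: 8, -17, 19, 1, -23, 18, 3
Mean of differences = 1.2857
Numerator Σ(Δx_t−Δx̄)(Δx_{t+1}−Δx̄) = -822.0816
Denominator Σ(Δx_t−Δx̄)² = 1565.4286
r_1(Δx) = -822.0816 / 1565.4286 = -0.525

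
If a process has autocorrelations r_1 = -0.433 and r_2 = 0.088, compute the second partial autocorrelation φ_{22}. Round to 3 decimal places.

-0.122

φ_{22} = (r_2 − r_1²) / (1 − r_1²)
r_1² = (-0.433)² = 0.187489
Numerator = 0.088 − 0.1875 = -0.0995; denominator = 1 − 0.1875 = 0.8125
φ_{22} = -0.0995 / 0.8125 = -0.122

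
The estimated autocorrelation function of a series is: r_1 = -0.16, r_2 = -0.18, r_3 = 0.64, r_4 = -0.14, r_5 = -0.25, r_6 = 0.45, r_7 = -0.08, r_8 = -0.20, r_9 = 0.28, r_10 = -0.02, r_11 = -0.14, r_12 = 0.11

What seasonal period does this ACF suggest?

3

The largest autocorrelation is r_3 = 0.64, with weaker echoes at lags 6 (0.45) and 9 (0.28); the remaining lags stay at or below 0.11.
The dominant spike at lag 3 indicates a seasonal period of 3.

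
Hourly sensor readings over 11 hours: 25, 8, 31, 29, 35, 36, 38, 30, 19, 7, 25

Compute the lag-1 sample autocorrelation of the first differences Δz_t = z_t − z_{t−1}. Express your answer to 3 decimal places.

First differences Δz: -17, 23, -2, 6, 1, 2, -8, -11, -12, 18
Mean of differences = 0.0000
Numerator Σ(Δz_t−Δz̄)(Δz_{t+1}−Δz̄) = -453.0000
Denominator Σ(Δz_t−Δz̄)² = 1516.0000
r_1(Δz) = -453.0000 / 1516.0000 = -0.299

-0.299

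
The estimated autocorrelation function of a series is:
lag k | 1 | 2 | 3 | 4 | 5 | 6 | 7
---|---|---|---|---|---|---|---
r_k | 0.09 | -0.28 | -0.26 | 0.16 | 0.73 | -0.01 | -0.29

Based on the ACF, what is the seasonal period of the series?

The largest autocorrelation is r_5 = 0.73; the remaining lags stay at or below 0.16.
The dominant spike at lag 5 indicates a seasonal period of 5.

5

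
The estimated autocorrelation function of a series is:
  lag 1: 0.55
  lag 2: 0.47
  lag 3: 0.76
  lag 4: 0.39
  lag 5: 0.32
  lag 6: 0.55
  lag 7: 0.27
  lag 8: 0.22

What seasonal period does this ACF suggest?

3

The largest autocorrelation is r_3 = 0.76; the remaining lags stay at or below 0.55. The elevated value at lag 1 (0.55), dropping to 0.47 at lag 2, reflects decaying short-term dependence rather than seasonality.
The dominant spike at lag 3 indicates a seasonal period of 3.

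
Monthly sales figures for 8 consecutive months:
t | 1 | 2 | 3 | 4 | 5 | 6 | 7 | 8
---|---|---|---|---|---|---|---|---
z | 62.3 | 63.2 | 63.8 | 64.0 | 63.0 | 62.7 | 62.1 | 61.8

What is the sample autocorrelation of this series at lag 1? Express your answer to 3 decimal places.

0.519

Mean z̄ = (62.3 + 63.2 + 63.8 + 64.0 + 63.0 + 62.7 + 62.1 + 61.8)/8 = 62.8625
Deviations from mean: -0.5625, 0.3375, 0.9375, 1.1375, 0.1375, -0.1625, -0.7625, -1.0625
Σ(z_t−z̄)(z_{t+1}−z̄) = (-0.1898) + (0.3164) + (1.0664) + (0.1564) + (-0.0223) + (0.1239) + (0.8102) = 2.2611
Denominator Σ(z_t−z̄)² = 4.3588
r_1 = 2.2611 / 4.3588 = 0.519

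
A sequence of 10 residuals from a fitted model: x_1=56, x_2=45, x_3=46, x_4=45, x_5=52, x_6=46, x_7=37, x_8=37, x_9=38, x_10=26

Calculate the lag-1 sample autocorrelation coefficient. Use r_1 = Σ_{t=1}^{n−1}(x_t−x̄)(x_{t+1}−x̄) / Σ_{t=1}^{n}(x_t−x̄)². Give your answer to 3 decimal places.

0.327

Mean x̄ = (56 + 45 + 46 + 45 + 52 + 46 + 37 + 37 + 38 + 26)/10 = 42.8000
Numerator Σ_{t=1}^{9}(x_t−x̄)(x_{t+1}−x̄) = 216.3600
Denominator Σ(x_t−x̄)² = 661.6000
r_1 = 216.3600 / 661.6000 = 0.327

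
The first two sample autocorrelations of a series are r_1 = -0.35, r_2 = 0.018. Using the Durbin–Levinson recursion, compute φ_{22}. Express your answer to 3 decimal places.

φ_{22} = (r_2 − r_1²) / (1 − r_1²)
r_1² = (-0.35)² = 0.1225
Numerator = 0.018 − 0.1225 = -0.1045; denominator = 1 − 0.1225 = 0.8775
φ_{22} = -0.1045 / 0.8775 = -0.119

-0.119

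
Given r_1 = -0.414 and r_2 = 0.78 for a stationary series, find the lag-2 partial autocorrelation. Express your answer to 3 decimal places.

0.734

φ_{22} = (r_2 − r_1²) / (1 − r_1²)
r_1² = (-0.414)² = 0.171396
Numerator = 0.78 − 0.1714 = 0.6086; denominator = 1 − 0.1714 = 0.8286
φ_{22} = 0.6086 / 0.8286 = 0.734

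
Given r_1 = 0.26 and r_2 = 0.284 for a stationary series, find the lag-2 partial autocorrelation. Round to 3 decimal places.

0.232

φ_{22} = (r_2 − r_1²) / (1 − r_1²)
r_1² = (0.26)² = 0.0676
Numerator = 0.284 − 0.0676 = 0.2164; denominator = 1 − 0.0676 = 0.9324
φ_{22} = 0.2164 / 0.9324 = 0.232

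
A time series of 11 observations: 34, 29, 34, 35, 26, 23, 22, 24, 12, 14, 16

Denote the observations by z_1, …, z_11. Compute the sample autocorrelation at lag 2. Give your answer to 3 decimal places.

Mean z̄ = (34 + 29 + 34 + 35 + 26 + 23 + 22 + 24 + 12 + 14 + 16)/11 = 24.4545
Numerator Σ_{t=1}^{9}(z_t−z̄)(z_{t+2}−z̄) = 275.9504
Denominator Σ(z_t−z̄)² = 660.7273
r_2 = 275.9504 / 660.7273 = 0.418

0.418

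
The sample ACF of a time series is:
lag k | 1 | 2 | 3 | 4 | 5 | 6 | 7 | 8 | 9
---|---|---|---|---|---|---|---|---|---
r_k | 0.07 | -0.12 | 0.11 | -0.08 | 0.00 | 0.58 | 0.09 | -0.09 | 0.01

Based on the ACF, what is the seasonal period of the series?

6

The largest autocorrelation is r_6 = 0.58; the remaining lags stay at or below 0.11.
The dominant spike at lag 6 indicates a seasonal period of 6.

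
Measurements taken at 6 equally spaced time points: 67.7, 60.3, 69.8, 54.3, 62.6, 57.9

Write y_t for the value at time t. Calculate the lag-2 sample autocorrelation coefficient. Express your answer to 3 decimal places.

0.543

Mean ȳ = (67.7 + 60.3 + 69.8 + 54.3 + 62.6 + 57.9)/6 = 62.1000
Σ(y_t−ȳ)(y_{t+2}−ȳ) = (43.1200) + (14.0400) + (3.8500) + (32.7600) = 93.7700
Denominator Σ(y_t−ȳ)² = 172.6200
r_2 = 93.7700 / 172.6200 = 0.543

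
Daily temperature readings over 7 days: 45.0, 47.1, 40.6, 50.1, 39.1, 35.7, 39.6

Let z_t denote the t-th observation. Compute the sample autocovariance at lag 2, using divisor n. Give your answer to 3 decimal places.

-0.722

Mean z̄ = (45.0 + 47.1 + 40.6 + 50.1 + 39.1 + 35.7 + 39.6)/7 = 42.4571
Deviations: 2.5429, 4.6429, -1.8571, 7.6429, -3.3571, -6.7571, -2.8571
Σ_{t=1}^{5}(z_t−z̄)(z_{t+2}−z̄) = -5.0551
γ_2 = -5.0551 / 7 = -0.722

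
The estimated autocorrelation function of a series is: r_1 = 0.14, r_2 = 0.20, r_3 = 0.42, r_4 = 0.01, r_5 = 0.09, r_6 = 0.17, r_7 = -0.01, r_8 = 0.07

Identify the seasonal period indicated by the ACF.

The largest autocorrelation is r_3 = 0.42; the remaining lags stay at or below 0.20.
The dominant spike at lag 3 indicates a seasonal period of 3.

3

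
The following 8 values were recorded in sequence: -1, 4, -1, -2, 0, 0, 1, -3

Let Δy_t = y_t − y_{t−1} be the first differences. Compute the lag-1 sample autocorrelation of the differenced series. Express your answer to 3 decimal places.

First differences Δy: 5, -5, -1, 2, 0, 1, -4
Mean of differences = -0.2857
Numerator Σ(Δy_t−Δȳ)(Δy_{t+1}−Δȳ) = -26.9388
Denominator Σ(Δy_t−Δȳ)² = 71.4286
r_1(Δy) = -26.9388 / 71.4286 = -0.377

-0.377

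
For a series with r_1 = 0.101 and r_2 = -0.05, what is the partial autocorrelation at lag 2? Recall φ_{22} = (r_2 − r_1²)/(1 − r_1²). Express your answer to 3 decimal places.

-0.061

φ_{22} = (r_2 − r_1²) / (1 − r_1²)
r_1² = (0.101)² = 0.010201
Numerator = -0.05 − 0.0102 = -0.0602; denominator = 1 − 0.0102 = 0.9898
φ_{22} = -0.0602 / 0.9898 = -0.061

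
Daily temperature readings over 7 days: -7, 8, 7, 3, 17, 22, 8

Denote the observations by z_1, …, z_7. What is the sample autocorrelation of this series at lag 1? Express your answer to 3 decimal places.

0.154

Mean z̄ = (-7 + 8 + 7 + 3 + 17 + 22 + 8)/7 = 8.2857
Deviations from mean: -15.2857, -0.2857, -1.2857, -5.2857, 8.7143, 13.7143, -0.2857
Σ(z_t−z̄)(z_{t+1}−z̄) = (4.3673) + (0.3673) + (6.7959) + (-46.0612) + (119.5102) + (-3.9184) = 81.0612
Denominator Σ(z_t−z̄)² = 527.4286
r_1 = 81.0612 / 527.4286 = 0.154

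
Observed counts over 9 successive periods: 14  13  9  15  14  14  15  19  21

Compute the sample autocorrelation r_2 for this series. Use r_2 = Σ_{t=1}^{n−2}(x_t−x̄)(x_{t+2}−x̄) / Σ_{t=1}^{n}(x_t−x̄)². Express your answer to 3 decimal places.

0.075

Mean x̄ = (14 + 13 + 9 + 15 + 14 + 14 + 15 + 19 + 21)/9 = 14.8889
Numerator Σ_{t=1}^{7}(x_t−x̄)(x_{t+2}−x̄) = 7.0864
Denominator Σ(x_t−x̄)² = 94.8889
r_2 = 7.0864 / 94.8889 = 0.075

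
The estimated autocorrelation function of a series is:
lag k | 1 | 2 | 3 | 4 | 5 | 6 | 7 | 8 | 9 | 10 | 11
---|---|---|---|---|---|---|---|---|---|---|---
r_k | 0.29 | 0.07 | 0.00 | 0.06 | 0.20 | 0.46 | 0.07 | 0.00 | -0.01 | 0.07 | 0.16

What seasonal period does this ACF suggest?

6

The largest autocorrelation is r_6 = 0.46; the remaining lags stay at or below 0.29. The elevated value at lag 1 (0.29), dropping to 0.07 at lag 2, reflects decaying short-term dependence rather than seasonality.
The dominant spike at lag 6 indicates a seasonal period of 6.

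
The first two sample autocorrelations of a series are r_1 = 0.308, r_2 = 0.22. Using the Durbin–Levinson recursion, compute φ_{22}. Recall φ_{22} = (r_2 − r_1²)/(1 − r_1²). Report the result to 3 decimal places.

0.138

φ_{22} = (r_2 − r_1²) / (1 − r_1²)
r_1² = (0.308)² = 0.094864
Numerator = 0.22 − 0.0949 = 0.1251; denominator = 1 − 0.0949 = 0.9051
φ_{22} = 0.1251 / 0.9051 = 0.138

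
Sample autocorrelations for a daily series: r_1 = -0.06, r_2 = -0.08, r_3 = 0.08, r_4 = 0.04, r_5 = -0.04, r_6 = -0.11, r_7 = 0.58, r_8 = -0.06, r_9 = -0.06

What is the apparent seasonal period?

The largest autocorrelation is r_7 = 0.58; the remaining lags stay at or below 0.08.
The dominant spike at lag 7 indicates a seasonal period of 7.

7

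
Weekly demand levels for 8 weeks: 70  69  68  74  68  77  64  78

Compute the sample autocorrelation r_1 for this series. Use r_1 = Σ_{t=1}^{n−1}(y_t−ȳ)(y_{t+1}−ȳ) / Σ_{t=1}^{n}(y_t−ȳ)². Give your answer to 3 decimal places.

-0.717

Mean ȳ = (70 + 69 + 68 + 74 + 68 + 77 + 64 + 78)/8 = 71.0000
Deviations from mean: -1.0000, -2.0000, -3.0000, 3.0000, -3.0000, 6.0000, -7.0000, 7.0000
Σ(y_t−ȳ)(y_{t+1}−ȳ) = (2.0000) + (6.0000) + (-9.0000) + (-9.0000) + (-18.0000) + (-42.0000) + (-49.0000) = -119.0000
Denominator Σ(y_t−ȳ)² = 166.0000
r_1 = -119.0000 / 166.0000 = -0.717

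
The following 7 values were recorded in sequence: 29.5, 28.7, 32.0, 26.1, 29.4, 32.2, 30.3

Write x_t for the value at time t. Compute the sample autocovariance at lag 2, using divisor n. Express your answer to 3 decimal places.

Mean x̄ = (29.5 + 28.7 + 32.0 + 26.1 + 29.4 + 32.2 + 30.3)/7 = 29.7429
Deviations: -0.2429, -1.0429, 2.2571, -3.6429, -0.3429, 2.4571, 0.5571
Σ_{t=1}^{5}(x_t−x̄)(x_{t+2}−x̄) = -6.6651
γ_2 = -6.6651 / 7 = -0.952

-0.952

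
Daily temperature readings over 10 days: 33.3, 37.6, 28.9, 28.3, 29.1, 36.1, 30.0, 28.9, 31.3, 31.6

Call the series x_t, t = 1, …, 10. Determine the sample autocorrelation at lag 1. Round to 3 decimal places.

-0.026

Mean x̄ = (33.3 + 37.6 + 28.9 + 28.3 + 29.1 + 36.1 + 30.0 + 28.9 + 31.3 + 31.6)/10 = 31.5100
Numerator Σ_{t=1}^{9}(x_t−x̄)(x_{t+1}−x̄) = -2.4021
Denominator Σ(x_t−x̄)² = 93.4290
r_1 = -2.4021 / 93.4290 = -0.026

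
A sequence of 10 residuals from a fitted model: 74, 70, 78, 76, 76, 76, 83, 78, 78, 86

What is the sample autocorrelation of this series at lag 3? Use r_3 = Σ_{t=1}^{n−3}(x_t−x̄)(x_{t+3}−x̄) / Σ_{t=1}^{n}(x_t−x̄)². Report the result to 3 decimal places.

Mean x̄ = (74 + 70 + 78 + 76 + 76 + 76 + 83 + 78 + 78 + 86)/10 = 77.5000
Σ(x_t−x̄)(x_{t+3}−x̄) = (5.2500) + (11.2500) + (-0.7500) + (-8.2500) + (-0.7500) + (-0.7500) + (46.7500) = 52.7500
Denominator Σ(x_t−x̄)² = 178.5000
r_3 = 52.7500 / 178.5000 = 0.296

0.296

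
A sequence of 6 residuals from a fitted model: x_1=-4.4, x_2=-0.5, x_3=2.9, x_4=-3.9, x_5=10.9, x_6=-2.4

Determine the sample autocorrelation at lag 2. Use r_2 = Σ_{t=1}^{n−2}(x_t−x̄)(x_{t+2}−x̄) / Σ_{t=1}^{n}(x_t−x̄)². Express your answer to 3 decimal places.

Mean x̄ = (-4.4 − 0.5 + 2.9 − 3.9 + 10.9 − 2.4)/6 = 0.4333
Deviations from mean: -4.8333, -0.9333, 2.4667, -4.3333, 10.4667, -2.8333
Numerator Σ_{t=1}^{4}(x_t−x̄)(x_{t+2}−x̄) = 30.2178
Denominator Σ(x_t−x̄)² = 166.6733
r_2 = 30.2178 / 166.6733 = 0.181

0.181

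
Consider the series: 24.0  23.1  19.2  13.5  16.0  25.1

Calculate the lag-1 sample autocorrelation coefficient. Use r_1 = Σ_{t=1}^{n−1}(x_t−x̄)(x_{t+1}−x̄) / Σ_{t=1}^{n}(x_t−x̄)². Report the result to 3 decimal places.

0.199

Mean x̄ = (24.0 + 23.1 + 19.2 + 13.5 + 16.0 + 25.1)/6 = 20.1500
Deviations from mean: 3.8500, 2.9500, -0.9500, -6.6500, -4.1500, 4.9500
Numerator Σ_{t=1}^{5}(x_t−x̄)(x_{t+1}−x̄) = 21.9275
Denominator Σ(x_t−x̄)² = 110.3750
r_1 = 21.9275 / 110.3750 = 0.199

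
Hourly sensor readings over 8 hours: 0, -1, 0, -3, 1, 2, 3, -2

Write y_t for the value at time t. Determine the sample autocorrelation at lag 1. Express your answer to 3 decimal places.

-0.036

Mean ȳ = (0 − 1 + 0 − 3 + 1 + 2 + 3 − 2)/8 = 0.0000
Deviations from mean: 0.0000, -1.0000, 0.0000, -3.0000, 1.0000, 2.0000, 3.0000, -2.0000
Σ(y_t−ȳ)(y_{t+1}−ȳ) = (0.0000) + (0.0000) + (0.0000) + (-3.0000) + (2.0000) + (6.0000) + (-6.0000) = -1.0000
Denominator Σ(y_t−ȳ)² = 28.0000
r_1 = -1.0000 / 28.0000 = -0.036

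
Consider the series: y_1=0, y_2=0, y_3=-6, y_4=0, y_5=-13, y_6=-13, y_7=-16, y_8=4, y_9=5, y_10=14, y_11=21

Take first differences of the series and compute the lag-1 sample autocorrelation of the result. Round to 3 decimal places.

-0.157

First differences Δy: 0, -6, 6, -13, 0, -3, 20, 1, 9, 7
Mean of differences = 2.1000
Numerator Σ(Δy_t−Δȳ)(Δy_{t+1}−Δȳ) = -115.8100
Denominator Σ(Δy_t−Δȳ)² = 736.9000
r_1(Δy) = -115.8100 / 736.9000 = -0.157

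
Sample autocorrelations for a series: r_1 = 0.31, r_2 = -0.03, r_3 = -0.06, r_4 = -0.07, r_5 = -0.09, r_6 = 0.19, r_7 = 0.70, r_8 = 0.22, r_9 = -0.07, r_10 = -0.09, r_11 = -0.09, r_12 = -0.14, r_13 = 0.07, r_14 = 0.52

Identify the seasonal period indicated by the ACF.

The largest autocorrelation is r_7 = 0.70, with a weaker echo at lag 14 (0.52); the remaining lags stay at or below 0.31.
The dominant spike at lag 7 indicates a seasonal period of 7.

7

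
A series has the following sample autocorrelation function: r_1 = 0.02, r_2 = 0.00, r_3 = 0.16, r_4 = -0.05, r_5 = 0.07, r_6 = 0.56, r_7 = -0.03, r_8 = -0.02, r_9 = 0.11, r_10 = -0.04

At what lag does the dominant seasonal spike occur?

6

The largest autocorrelation is r_6 = 0.56; the remaining lags stay at or below 0.16.
The dominant spike at lag 6 indicates a seasonal period of 6.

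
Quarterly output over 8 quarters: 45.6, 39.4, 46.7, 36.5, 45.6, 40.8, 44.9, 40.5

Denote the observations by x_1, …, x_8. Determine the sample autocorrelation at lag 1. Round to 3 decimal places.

Mean x̄ = (45.6 + 39.4 + 46.7 + 36.5 + 45.6 + 40.8 + 44.9 + 40.5)/8 = 42.5000
Deviations from mean: 3.1000, -3.1000, 4.2000, -6.0000, 3.1000, -1.7000, 2.4000, -2.0000
Σ(x_t−x̄)(x_{t+1}−x̄) = (-9.6100) + (-13.0200) + (-25.2000) + (-18.6000) + (-5.2700) + (-4.0800) + (-4.8000) = -80.5800
Denominator Σ(x_t−x̄)² = 95.1200
r_1 = -80.5800 / 95.1200 = -0.847

-0.847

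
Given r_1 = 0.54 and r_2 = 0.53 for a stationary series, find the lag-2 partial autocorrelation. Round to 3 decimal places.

0.337

φ_{22} = (r_2 − r_1²) / (1 − r_1²)
r_1² = (0.54)² = 0.2916
Numerator = 0.53 − 0.2916 = 0.2384; denominator = 1 − 0.2916 = 0.7084
φ_{22} = 0.2384 / 0.7084 = 0.337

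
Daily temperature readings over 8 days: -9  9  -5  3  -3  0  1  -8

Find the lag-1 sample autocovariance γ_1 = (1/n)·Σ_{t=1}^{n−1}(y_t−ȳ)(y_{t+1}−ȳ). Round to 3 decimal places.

-19.094

Mean ȳ = (-9 + 9 − 5 + 3 − 3 + 0 + 1 − 8)/8 = -1.5000
Deviations: -7.5000, 10.5000, -3.5000, 4.5000, -1.5000, 1.5000, 2.5000, -6.5000
Σ_{t=1}^{7}(y_t−ȳ)(y_{t+1}−ȳ) = -152.7500
γ_1 = -152.7500 / 8 = -19.094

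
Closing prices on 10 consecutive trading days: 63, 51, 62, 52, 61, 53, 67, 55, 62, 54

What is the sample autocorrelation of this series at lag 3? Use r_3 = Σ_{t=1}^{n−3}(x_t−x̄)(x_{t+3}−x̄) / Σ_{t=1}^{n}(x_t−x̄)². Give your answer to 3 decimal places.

-0.674

Mean x̄ = (63 + 51 + 62 + 52 + 61 + 53 + 67 + 55 + 62 + 54)/10 = 58.0000
Σ(x_t−x̄)(x_{t+3}−x̄) = (-30.0000) + (-21.0000) + (-20.0000) + (-54.0000) + (-9.0000) + (-20.0000) + (-36.0000) = -190.0000
Denominator Σ(x_t−x̄)² = 282.0000
r_3 = -190.0000 / 282.0000 = -0.674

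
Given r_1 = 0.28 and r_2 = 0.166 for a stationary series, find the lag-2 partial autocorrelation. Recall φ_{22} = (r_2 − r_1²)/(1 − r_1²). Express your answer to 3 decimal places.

φ_{22} = (r_2 − r_1²) / (1 − r_1²)
r_1² = (0.28)² = 0.0784
Numerator = 0.166 − 0.0784 = 0.0876; denominator = 1 − 0.0784 = 0.9216
φ_{22} = 0.0876 / 0.9216 = 0.095

0.095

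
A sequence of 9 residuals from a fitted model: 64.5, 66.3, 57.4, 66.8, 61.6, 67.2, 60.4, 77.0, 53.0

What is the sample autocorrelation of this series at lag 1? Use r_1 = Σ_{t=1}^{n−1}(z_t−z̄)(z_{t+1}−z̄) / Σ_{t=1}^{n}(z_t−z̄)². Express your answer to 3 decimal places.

Mean z̄ = (64.5 + 66.3 + 57.4 + 66.8 + 61.6 + 67.2 + 60.4 + 77.0 + 53.0)/9 = 63.8000
Numerator Σ_{t=1}^{8}(z_t−z̄)(z_{t+1}−z̄) = -246.5300
Denominator Σ(z_t−z̄)² = 375.5400
r_1 = -246.5300 / 375.5400 = -0.656

-0.656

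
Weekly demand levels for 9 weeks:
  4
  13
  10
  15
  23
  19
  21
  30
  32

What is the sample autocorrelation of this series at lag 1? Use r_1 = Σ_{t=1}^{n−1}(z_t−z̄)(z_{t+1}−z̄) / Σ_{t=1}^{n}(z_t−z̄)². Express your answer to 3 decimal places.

Mean z̄ = (4 + 13 + 10 + 15 + 23 + 19 + 21 + 30 + 32)/9 = 18.5556
Numerator Σ_{t=1}^{8}(z_t−z̄)(z_{t+1}−z̄) = 327.9136
Denominator Σ(z_t−z̄)² = 666.2222
r_1 = 327.9136 / 666.2222 = 0.492

0.492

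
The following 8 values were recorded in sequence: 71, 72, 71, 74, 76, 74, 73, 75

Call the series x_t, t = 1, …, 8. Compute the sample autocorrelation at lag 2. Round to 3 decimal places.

Mean x̄ = (71 + 72 + 71 + 74 + 76 + 74 + 73 + 75)/8 = 73.2500
Deviations from mean: -2.2500, -1.2500, -2.2500, 0.7500, 2.7500, 0.7500, -0.2500, 1.7500
Σ(x_t−x̄)(x_{t+2}−x̄) = (5.0625) + (-0.9375) + (-6.1875) + (0.5625) + (-0.6875) + (1.3125) = -0.8750
Denominator Σ(x_t−x̄)² = 23.5000
r_2 = -0.8750 / 23.5000 = -0.037

-0.037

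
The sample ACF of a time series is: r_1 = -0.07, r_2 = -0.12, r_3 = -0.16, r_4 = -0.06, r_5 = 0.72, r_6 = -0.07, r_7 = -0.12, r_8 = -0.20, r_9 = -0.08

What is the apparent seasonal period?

The largest autocorrelation is r_5 = 0.72; the remaining lags stay at or below -0.06.
The dominant spike at lag 5 indicates a seasonal period of 5.

5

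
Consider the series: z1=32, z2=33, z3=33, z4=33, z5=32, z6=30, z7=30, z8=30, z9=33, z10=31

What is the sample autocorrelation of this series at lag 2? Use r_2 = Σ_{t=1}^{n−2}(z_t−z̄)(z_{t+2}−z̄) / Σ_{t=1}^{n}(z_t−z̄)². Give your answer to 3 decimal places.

0.101

Mean z̄ = (32 + 33 + 33 + 33 + 32 + 30 + 30 + 30 + 33 + 31)/10 = 31.7000
Numerator Σ_{t=1}^{8}(z_t−z̄)(z_{t+2}−z̄) = 1.6200
Denominator Σ(z_t−z̄)² = 16.1000
r_2 = 1.6200 / 16.1000 = 0.101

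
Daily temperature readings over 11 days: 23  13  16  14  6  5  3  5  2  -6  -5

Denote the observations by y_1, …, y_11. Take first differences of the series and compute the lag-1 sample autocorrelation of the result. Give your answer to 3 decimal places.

First differences Δy: -10, 3, -2, -8, -1, -2, 2, -3, -8, 1
Mean of differences = -2.8000
Numerator Σ(Δy_t−Δȳ)(Δy_{t+1}−Δȳ) = -65.0400
Denominator Σ(Δy_t−Δȳ)² = 181.6000
r_1(Δy) = -65.0400 / 181.6000 = -0.358

-0.358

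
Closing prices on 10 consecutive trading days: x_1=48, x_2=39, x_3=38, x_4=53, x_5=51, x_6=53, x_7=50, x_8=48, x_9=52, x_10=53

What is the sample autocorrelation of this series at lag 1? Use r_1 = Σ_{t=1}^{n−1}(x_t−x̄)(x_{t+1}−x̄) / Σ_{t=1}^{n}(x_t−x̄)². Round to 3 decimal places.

0.353

Mean x̄ = (48 + 39 + 38 + 53 + 51 + 53 + 50 + 48 + 52 + 53)/10 = 48.5000
Numerator Σ_{t=1}^{9}(x_t−x̄)(x_{t+1}−x̄) = 99.7500
Denominator Σ(x_t−x̄)² = 282.5000
r_1 = 99.7500 / 282.5000 = 0.353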